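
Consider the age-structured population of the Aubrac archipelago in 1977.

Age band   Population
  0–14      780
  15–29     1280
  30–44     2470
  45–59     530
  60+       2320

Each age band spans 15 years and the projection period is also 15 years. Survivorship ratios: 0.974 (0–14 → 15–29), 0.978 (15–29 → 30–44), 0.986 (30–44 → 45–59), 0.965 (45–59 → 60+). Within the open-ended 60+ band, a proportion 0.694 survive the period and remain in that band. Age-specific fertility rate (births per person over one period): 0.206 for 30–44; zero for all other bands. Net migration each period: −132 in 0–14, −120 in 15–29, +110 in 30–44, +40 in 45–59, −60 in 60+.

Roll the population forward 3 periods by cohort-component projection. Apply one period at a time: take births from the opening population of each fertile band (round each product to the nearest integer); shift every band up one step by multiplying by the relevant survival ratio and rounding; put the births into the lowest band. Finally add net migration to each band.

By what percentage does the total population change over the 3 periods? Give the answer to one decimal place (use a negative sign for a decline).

After projecting period 1:
Births: 2470 × 0.206 = 509
15–29: 780 × 0.974 = 760
30–44: 1280 × 0.978 = 1252
45–59: 2470 × 0.986 = 2435
60+: 530 × 0.965 + 2320 × 0.694 = 511 + 1610 = 2121
Net migration: 0–14 − 132 → 377; 15–29 − 120 → 640; 30–44 + 110 → 1362; 45–59 + 40 → 2475; 60+ − 60 → 2061
Population now: 0–14=377, 15–29=640, 30–44=1362, 45–59=2475, 60+=2061
After projecting period 2:
Births: 1362 × 0.206 = 281
15–29: 377 × 0.974 = 367
30–44: 640 × 0.978 = 626
45–59: 1362 × 0.986 = 1343
60+: 2475 × 0.965 + 2061 × 0.694 = 2388 + 1430 = 3818
Net migration: 0–14 − 132 → 149; 15–29 − 120 → 247; 30–44 + 110 → 736; 45–59 + 40 → 1383; 60+ − 60 → 3758
Population now: 0–14=149, 15–29=247, 30–44=736, 45–59=1383, 60+=3758
After projecting period 3:
Births: 736 × 0.206 = 152
15–29: 149 × 0.974 = 145
30–44: 247 × 0.978 = 242
45–59: 736 × 0.986 = 726
60+: 1383 × 0.965 + 3758 × 0.694 = 1335 + 2608 = 3943
Net migration: 0–14 − 132 → 20; 15–29 − 120 → 25; 30–44 + 110 → 352; 45–59 + 40 → 766; 60+ − 60 → 3883
Population now: 0–14=20, 15–29=25, 30–44=352, 45–59=766, 60+=3883
Total: 7380 → 5046; change = -2334; percentage change = -31.6%

-31.6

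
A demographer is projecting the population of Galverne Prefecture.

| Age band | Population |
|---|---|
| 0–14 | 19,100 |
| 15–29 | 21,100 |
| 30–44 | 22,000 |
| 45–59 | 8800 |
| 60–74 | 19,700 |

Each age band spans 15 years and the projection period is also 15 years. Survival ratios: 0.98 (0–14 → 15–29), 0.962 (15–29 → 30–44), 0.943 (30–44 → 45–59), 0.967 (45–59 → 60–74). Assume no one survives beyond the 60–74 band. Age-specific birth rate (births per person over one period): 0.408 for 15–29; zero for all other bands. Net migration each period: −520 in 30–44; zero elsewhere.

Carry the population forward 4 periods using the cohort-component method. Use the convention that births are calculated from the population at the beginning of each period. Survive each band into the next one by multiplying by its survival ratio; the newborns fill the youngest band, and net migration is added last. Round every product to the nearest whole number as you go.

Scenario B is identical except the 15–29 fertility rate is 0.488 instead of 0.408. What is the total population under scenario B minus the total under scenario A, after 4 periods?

5680

— Period 1 —
Births: 21100 × 0.408 = 8609
15–29: 19100 × 0.98 = 18718
30–44: 21100 × 0.962 = 20298
45–59: 22000 × 0.943 = 20746
60–74: 8800 × 0.967 = 8510
Net migration: 30–44 − 520 → 19778
Population now: 0–14=8609, 15–29=18718, 30–44=19778, 45–59=20746, 60–74=8510
— Period 2 —
Births: 18718 × 0.408 = 7637
15–29: 8609 × 0.98 = 8437
30–44: 18718 × 0.962 = 18007
45–59: 19778 × 0.943 = 18651
60–74: 20746 × 0.967 = 20061
Net migration: 30–44 − 520 → 17487
Population now: 0–14=7637, 15–29=8437, 30–44=17487, 45–59=18651, 60–74=20061
— Period 3 —
Births: 8437 × 0.408 = 3442
15–29: 7637 × 0.98 = 7484
30–44: 8437 × 0.962 = 8116
45–59: 17487 × 0.943 = 16490
60–74: 18651 × 0.967 = 18036
Net migration: 30–44 − 520 → 7596
Population now: 0–14=3442, 15–29=7484, 30–44=7596, 45–59=16490, 60–74=18036
— Period 4 —
Births: 7484 × 0.408 = 3053
15–29: 3442 × 0.98 = 3373
30–44: 7484 × 0.962 = 7200
45–59: 7596 × 0.943 = 7163
60–74: 16490 × 0.967 = 15946
Net migration: 30–44 − 520 → 6680
Population now: 0–14=3053, 15–29=3373, 30–44=6680, 45–59=7163, 60–74=15946
Scenario A total after 4 periods: 36215
Scenario B projection —
— Period 1 —
Births: 21100 × 0.488 = 10297
15–29: 19100 × 0.98 = 18718
30–44: 21100 × 0.962 = 20298
45–59: 22000 × 0.943 = 20746
60–74: 8800 × 0.967 = 8510
Net migration: 30–44 − 520 → 19778
Population now: 0–14=10297, 15–29=18718, 30–44=19778, 45–59=20746, 60–74=8510
— Period 2 —
Births: 18718 × 0.488 = 9134
15–29: 10297 × 0.98 = 10091
30–44: 18718 × 0.962 = 18007
45–59: 19778 × 0.943 = 18651
60–74: 20746 × 0.967 = 20061
Net migration: 30–44 − 520 → 17487
Population now: 0–14=9134, 15–29=10091, 30–44=17487, 45–59=18651, 60–74=20061
— Period 3 —
Births: 10091 × 0.488 = 4924
15–29: 9134 × 0.98 = 8951
30–44: 10091 × 0.962 = 9708
45–59: 17487 × 0.943 = 16490
60–74: 18651 × 0.967 = 18036
Net migration: 30–44 − 520 → 9188
Population now: 0–14=4924, 15–29=8951, 30–44=9188, 45–59=16490, 60–74=18036
— Period 4 —
Births: 8951 × 0.488 = 4368
15–29: 4924 × 0.98 = 4826
30–44: 8951 × 0.962 = 8611
45–59: 9188 × 0.943 = 8664
60–74: 16490 × 0.967 = 15946
Net migration: 30–44 − 520 → 8091
Population now: 0–14=4368, 15–29=4826, 30–44=8091, 45–59=8664, 60–74=15946
Scenario B total after 4 periods: 41895
Difference B − A = 41895 − 36215 = 5680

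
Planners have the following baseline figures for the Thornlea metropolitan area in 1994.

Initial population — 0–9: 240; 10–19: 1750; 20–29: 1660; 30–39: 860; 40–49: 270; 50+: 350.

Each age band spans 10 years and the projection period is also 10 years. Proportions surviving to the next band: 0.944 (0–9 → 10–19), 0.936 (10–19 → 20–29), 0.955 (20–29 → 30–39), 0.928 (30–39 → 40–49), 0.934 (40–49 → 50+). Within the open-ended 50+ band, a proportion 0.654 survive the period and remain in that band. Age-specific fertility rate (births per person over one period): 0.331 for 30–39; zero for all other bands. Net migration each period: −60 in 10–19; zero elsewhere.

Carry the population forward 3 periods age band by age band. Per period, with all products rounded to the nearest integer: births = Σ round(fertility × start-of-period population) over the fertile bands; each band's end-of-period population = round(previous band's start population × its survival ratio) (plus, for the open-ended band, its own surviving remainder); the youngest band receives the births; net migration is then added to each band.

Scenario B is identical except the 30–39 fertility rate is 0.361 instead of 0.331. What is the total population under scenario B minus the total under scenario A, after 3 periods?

113

— Period 1 —
Births: 860 × 0.331 = 285
10–19: 240 × 0.944 = 227
20–29: 1750 × 0.936 = 1638
30–39: 1660 × 0.955 = 1585
40–49: 860 × 0.928 = 798
50+: 270 × 0.934 + 350 × 0.654 = 252 + 229 = 481
Net migration: 10–19 − 60 → 167
End of period: [285, 167, 1638, 1585, 798, 481]
— Period 2 —
Births: 1585 × 0.331 = 525
10–19: 285 × 0.944 = 269
20–29: 167 × 0.936 = 156
30–39: 1638 × 0.955 = 1564
40–49: 1585 × 0.928 = 1471
50+: 798 × 0.934 + 481 × 0.654 = 745 + 315 = 1060
Net migration: 10–19 − 60 → 209
End of period: [525, 209, 156, 1564, 1471, 1060]
— Period 3 —
Births: 1564 × 0.331 = 518
10–19: 525 × 0.944 = 496
20–29: 209 × 0.936 = 196
30–39: 156 × 0.955 = 149
40–49: 1564 × 0.928 = 1451
50+: 1471 × 0.934 + 1060 × 0.654 = 1374 + 693 = 2067
Net migration: 10–19 − 60 → 436
End of period: [518, 436, 196, 149, 1451, 2067]
Scenario A total after 3 periods: 4817
Scenario B projection —
— Period 1 —
Births: 860 × 0.361 = 310
10–19: 240 × 0.944 = 227
20–29: 1750 × 0.936 = 1638
30–39: 1660 × 0.955 = 1585
40–49: 860 × 0.928 = 798
50+: 270 × 0.934 + 350 × 0.654 = 252 + 229 = 481
Net migration: 10–19 − 60 → 167
End of period: [310, 167, 1638, 1585, 798, 481]
— Period 2 —
Births: 1585 × 0.361 = 572
10–19: 310 × 0.944 = 293
20–29: 167 × 0.936 = 156
30–39: 1638 × 0.955 = 1564
40–49: 1585 × 0.928 = 1471
50+: 798 × 0.934 + 481 × 0.654 = 745 + 315 = 1060
Net migration: 10–19 − 60 → 233
End of period: [572, 233, 156, 1564, 1471, 1060]
— Period 3 —
Births: 1564 × 0.361 = 565
10–19: 572 × 0.944 = 540
20–29: 233 × 0.936 = 218
30–39: 156 × 0.955 = 149
40–49: 1564 × 0.928 = 1451
50+: 1471 × 0.934 + 1060 × 0.654 = 1374 + 693 = 2067
Net migration: 10–19 − 60 → 480
End of period: [565, 480, 218, 149, 1451, 2067]
Scenario B total after 3 periods: 4930
Difference B − A = 4930 − 4817 = 113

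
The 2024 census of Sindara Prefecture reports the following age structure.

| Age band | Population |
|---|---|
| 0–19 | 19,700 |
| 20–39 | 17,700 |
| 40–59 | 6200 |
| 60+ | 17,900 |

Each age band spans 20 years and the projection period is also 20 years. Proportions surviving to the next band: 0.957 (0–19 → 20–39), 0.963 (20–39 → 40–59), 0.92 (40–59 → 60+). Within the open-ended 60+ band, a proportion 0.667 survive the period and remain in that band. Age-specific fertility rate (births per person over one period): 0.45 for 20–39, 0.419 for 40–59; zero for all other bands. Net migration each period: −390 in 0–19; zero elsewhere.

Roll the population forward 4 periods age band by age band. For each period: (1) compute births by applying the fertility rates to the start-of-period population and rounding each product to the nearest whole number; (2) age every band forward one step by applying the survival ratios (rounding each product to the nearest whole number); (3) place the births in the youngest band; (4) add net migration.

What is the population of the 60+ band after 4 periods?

Period 1:
Births: 17700 × 0.45 = 7965  |  6200 × 0.419 = 2598 — total 10563
20–39: 19700 × 0.957 = 18853
40–59: 17700 × 0.963 = 17045
60+: 6200 × 0.92 + 17900 × 0.667 = 5704 + 11939 = 17643
Net migration: 0–19 − 390 → 10173
Giving 10173 / 18853 / 17045 / 17643.
Period 2:
Births: 18853 × 0.45 = 8484  |  17045 × 0.419 = 7142 — total 15626
20–39: 10173 × 0.957 = 9736
40–59: 18853 × 0.963 = 18155
60+: 17045 × 0.92 + 17643 × 0.667 = 15681 + 11768 = 27449
Net migration: 0–19 − 390 → 15236
Giving 15236 / 9736 / 18155 / 27449.
Period 3:
Births: 9736 × 0.45 = 4381  |  18155 × 0.419 = 7607 — total 11988
20–39: 15236 × 0.957 = 14581
40–59: 9736 × 0.963 = 9376
60+: 18155 × 0.92 + 27449 × 0.667 = 16703 + 18308 = 35011
Net migration: 0–19 − 390 → 11598
Giving 11598 / 14581 / 9376 / 35011.
Period 4:
Births: 14581 × 0.45 = 6561  |  9376 × 0.419 = 3929 — total 10490
20–39: 11598 × 0.957 = 11099
40–59: 14581 × 0.963 = 14042
60+: 9376 × 0.92 + 35011 × 0.667 = 8626 + 23352 = 31978
Net migration: 0–19 − 390 → 10100
Giving 10100 / 11099 / 14042 / 31978.

31978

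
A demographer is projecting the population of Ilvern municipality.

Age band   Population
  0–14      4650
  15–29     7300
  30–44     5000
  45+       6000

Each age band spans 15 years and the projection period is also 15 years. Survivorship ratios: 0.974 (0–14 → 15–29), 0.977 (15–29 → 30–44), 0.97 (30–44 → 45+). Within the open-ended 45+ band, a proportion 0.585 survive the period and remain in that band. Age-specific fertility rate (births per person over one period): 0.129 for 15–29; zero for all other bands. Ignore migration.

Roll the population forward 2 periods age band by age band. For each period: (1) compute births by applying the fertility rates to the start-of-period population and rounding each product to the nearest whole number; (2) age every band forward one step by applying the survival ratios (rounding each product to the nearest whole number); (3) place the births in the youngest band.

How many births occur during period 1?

(Bands numbered youngest = 1 to oldest = 4.)
After projecting period 1:
Births: 7300 * 0.129 = 942
Band 2: 4650 * 0.974 = 4529
Band 3: 7300 * 0.977 = 7132
Band 4: 5000 * 0.97 + 6000 * 0.585 = 4850 + 3510 = 8360
Giving 942 / 4529 / 7132 / 8360.

942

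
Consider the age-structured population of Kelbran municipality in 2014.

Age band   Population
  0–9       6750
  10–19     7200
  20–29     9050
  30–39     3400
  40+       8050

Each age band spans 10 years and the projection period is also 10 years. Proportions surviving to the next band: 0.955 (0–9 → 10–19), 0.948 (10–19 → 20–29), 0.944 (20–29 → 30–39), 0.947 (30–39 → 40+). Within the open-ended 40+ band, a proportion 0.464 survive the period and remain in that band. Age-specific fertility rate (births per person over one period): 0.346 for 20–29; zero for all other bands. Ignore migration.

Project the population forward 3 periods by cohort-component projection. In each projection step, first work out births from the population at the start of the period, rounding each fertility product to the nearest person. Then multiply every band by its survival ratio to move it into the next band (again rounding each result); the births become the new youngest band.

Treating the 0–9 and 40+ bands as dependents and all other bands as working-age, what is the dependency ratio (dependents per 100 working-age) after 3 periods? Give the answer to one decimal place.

Let band 1 be 0–9 through band 5 = 40+.
Period 1.
Births: 9050 * 0.346 = 3131
Band 2: 6750 * 0.955 = 6446
Band 3: 7200 * 0.948 = 6826
Band 4: 9050 * 0.944 = 8543
Band 5: 3400 * 0.947 + 8050 * 0.464 = 3220 + 3735 = 6955
End of period: [3131, 6446, 6826, 8543, 6955]
Period 2.
Births: 6826 * 0.346 = 2362
Band 2: 3131 * 0.955 = 2990
Band 3: 6446 * 0.948 = 6111
Band 4: 6826 * 0.944 = 6444
Band 5: 8543 * 0.947 + 6955 * 0.464 = 8090 + 3227 = 11317
End of period: [2362, 2990, 6111, 6444, 11317]
Period 3.
Births: 6111 * 0.346 = 2114
Band 2: 2362 * 0.955 = 2256
Band 3: 2990 * 0.948 = 2835
Band 4: 6111 * 0.944 = 5769
Band 5: 6444 * 0.947 + 11317 * 0.464 = 6102 + 5251 = 11353
End of period: [2114, 2256, 2835, 5769, 11353]
Dependents (band 0–9 + band 40+) = 2114 + 11353 = 13467; working-age = 10860; ratio = 13467/10860 × 100 = 124.0

124.0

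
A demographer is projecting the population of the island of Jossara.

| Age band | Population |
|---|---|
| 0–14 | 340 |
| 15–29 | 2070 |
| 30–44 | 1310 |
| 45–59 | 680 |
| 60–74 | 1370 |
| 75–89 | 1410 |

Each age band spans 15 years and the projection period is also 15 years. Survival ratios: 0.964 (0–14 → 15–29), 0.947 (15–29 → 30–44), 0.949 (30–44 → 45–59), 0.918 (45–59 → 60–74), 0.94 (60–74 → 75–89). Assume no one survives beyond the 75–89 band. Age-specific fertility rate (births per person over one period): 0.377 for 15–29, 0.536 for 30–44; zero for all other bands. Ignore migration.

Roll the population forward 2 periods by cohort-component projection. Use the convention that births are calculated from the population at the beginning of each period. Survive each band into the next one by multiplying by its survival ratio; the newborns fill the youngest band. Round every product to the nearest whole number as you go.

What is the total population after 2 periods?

6503

[period 1]
Births: 2070 × 0.377 = 780  |  1310 × 0.536 = 702 ⇒ total 1482
15–29: 340 × 0.964 = 328
30–44: 2070 × 0.947 = 1960
45–59: 1310 × 0.949 = 1243
60–74: 680 × 0.918 = 624
75–89: 1370 × 0.94 = 1288
→ [1482, 328, 1960, 1243, 624, 1288]
[period 2]
Births: 328 × 0.377 = 124  |  1960 × 0.536 = 1051 ⇒ total 1175
15–29: 1482 × 0.964 = 1429
30–44: 328 × 0.947 = 311
45–59: 1960 × 0.949 = 1860
60–74: 1243 × 0.918 = 1141
75–89: 624 × 0.94 = 587
→ [1175, 1429, 311, 1860, 1141, 587]
Total after period 2: 1175 + 1429 + 311 + 1860 + 1141 + 587 = 6503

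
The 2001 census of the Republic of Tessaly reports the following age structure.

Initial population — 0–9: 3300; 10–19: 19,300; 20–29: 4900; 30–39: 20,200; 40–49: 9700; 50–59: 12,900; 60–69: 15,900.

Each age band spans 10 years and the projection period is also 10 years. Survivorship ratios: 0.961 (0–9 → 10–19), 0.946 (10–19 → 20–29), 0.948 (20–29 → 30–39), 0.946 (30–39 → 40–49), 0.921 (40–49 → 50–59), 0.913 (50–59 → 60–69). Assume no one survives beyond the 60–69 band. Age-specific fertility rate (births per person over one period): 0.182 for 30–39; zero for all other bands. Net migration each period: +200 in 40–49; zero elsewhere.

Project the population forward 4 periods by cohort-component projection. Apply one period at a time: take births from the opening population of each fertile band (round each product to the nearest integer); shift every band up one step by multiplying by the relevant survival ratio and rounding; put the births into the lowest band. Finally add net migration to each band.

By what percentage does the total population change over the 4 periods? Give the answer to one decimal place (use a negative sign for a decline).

Period 1.
Births: 20200 × 0.182 = 3676
10–19: 3300 × 0.961 = 3171
20–29: 19300 × 0.946 = 18258
30–39: 4900 × 0.948 = 4645
40–49: 20200 × 0.946 = 19109
50–59: 9700 × 0.921 = 8934
60–69: 12900 × 0.913 = 11778
Net migration: 40–49 + 200 → 19309
→ [3676, 3171, 18258, 4645, 19309, 8934, 11778]
Period 2.
Births: 4645 × 0.182 = 845
10–19: 3676 × 0.961 = 3533
20–29: 3171 × 0.946 = 3000
30–39: 18258 × 0.948 = 17309
40–49: 4645 × 0.946 = 4394
50–59: 19309 × 0.921 = 17784
60–69: 8934 × 0.913 = 8157
Net migration: 40–49 + 200 → 4594
→ [845, 3533, 3000, 17309, 4594, 17784, 8157]
Period 3.
Births: 17309 × 0.182 = 3150
10–19: 845 × 0.961 = 812
20–29: 3533 × 0.946 = 3342
30–39: 3000 × 0.948 = 2844
40–49: 17309 × 0.946 = 16374
50–59: 4594 × 0.921 = 4231
60–69: 17784 × 0.913 = 16237
Net migration: 40–49 + 200 → 16574
→ [3150, 812, 3342, 2844, 16574, 4231, 16237]
Period 4.
Births: 2844 × 0.182 = 518
10–19: 3150 × 0.961 = 3027
20–29: 812 × 0.946 = 768
30–39: 3342 × 0.948 = 3168
40–49: 2844 × 0.946 = 2690
50–59: 16574 × 0.921 = 15265
60–69: 4231 × 0.913 = 3863
Net migration: 40–49 + 200 → 2890
→ [518, 3027, 768, 3168, 2890, 15265, 3863]
Total: 86200 → 29499; change = -56701; percentage change = -65.8%

-65.8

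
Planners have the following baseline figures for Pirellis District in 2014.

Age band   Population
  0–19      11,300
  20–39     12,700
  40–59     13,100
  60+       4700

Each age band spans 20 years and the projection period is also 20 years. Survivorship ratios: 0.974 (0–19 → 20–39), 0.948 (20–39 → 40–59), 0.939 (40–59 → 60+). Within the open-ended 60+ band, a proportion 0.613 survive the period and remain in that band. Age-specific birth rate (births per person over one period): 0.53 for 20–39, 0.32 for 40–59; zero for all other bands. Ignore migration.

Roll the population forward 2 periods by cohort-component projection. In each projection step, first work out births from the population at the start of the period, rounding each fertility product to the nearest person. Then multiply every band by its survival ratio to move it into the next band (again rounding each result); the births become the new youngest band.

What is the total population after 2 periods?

Numbering the groups 1..4 from youngest to oldest:
Period 1.
Births: 12700 * 0.53 = 6731, 13100 * 0.32 = 4192 → total 10923
Group 2: 11300 * 0.974 = 11006
Group 3: 12700 * 0.948 = 12040
Group 4: 13100 * 0.939 + 4700 * 0.613 = 12301 + 2881 = 15182
Population now: 0–19=10923, 20–39=11006, 40–59=12040, 60+=15182
Period 2.
Births: 11006 * 0.53 = 5833, 12040 * 0.32 = 3853 → total 9686
Group 2: 10923 * 0.974 = 10639
Group 3: 11006 * 0.948 = 10434
Group 4: 12040 * 0.939 + 15182 * 0.613 = 11306 + 9307 = 20613
Population now: 0–19=9686, 20–39=10639, 40–59=10434, 60+=20613
Total after period 2: 9686 + 10639 + 10434 + 20613 = 51372

51372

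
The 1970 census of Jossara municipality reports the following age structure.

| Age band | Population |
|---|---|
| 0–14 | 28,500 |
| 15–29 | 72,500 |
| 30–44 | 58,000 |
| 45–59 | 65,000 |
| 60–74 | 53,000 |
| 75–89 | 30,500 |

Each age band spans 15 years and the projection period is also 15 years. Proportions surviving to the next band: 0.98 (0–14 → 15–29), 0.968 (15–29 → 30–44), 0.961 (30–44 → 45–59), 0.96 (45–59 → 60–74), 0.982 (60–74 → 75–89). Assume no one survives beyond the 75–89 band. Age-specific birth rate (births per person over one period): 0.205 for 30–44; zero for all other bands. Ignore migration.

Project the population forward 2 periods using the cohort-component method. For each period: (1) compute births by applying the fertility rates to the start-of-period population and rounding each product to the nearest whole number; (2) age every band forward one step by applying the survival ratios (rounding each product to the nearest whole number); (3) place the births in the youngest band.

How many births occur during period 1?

— Period 1 —
Births: 58000 * 0.205 = 11890
15–29: 28500 * 0.98 = 27930
30–44: 72500 * 0.968 = 70180
45–59: 58000 * 0.961 = 55738
60–74: 65000 * 0.96 = 62400
75–89: 53000 * 0.982 = 52046
Population now: 0–14=11890, 15–29=27930, 30–44=70180, 45–59=55738, 60–74=62400, 75–89=52046

11890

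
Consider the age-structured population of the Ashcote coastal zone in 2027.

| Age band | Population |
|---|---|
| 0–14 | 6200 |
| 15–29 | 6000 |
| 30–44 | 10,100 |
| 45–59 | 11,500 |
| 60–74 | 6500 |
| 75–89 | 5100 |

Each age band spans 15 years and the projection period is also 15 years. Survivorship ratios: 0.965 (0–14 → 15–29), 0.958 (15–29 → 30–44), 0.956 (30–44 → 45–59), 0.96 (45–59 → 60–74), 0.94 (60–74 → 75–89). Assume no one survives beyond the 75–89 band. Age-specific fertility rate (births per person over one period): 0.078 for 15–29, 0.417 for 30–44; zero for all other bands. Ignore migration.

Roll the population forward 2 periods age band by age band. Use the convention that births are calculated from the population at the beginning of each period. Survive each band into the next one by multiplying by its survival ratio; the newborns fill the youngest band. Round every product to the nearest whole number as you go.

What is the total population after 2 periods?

38255

(Groups numbered youngest = 1 to oldest = 6.)
Period 1.
Births: 6000 * 0.078 = 468, 10100 * 0.417 = 4212 ⇒ total 4680
Group 2: 6200 * 0.965 = 5983
Group 3: 6000 * 0.958 = 5748
Group 4: 10100 * 0.956 = 9656
Group 5: 11500 * 0.96 = 11040
Group 6: 6500 * 0.94 = 6110
End of period: [4680, 5983, 5748, 9656, 11040, 6110]
Period 2.
Births: 5983 * 0.078 = 467, 5748 * 0.417 = 2397 ⇒ total 2864
Group 2: 4680 * 0.965 = 4516
Group 3: 5983 * 0.958 = 5732
Group 4: 5748 * 0.956 = 5495
Group 5: 9656 * 0.96 = 9270
Group 6: 11040 * 0.94 = 10378
End of period: [2864, 4516, 5732, 5495, 9270, 10378]
Total after period 2: 2864 + 4516 + 5732 + 5495 + 9270 + 10378 = 38255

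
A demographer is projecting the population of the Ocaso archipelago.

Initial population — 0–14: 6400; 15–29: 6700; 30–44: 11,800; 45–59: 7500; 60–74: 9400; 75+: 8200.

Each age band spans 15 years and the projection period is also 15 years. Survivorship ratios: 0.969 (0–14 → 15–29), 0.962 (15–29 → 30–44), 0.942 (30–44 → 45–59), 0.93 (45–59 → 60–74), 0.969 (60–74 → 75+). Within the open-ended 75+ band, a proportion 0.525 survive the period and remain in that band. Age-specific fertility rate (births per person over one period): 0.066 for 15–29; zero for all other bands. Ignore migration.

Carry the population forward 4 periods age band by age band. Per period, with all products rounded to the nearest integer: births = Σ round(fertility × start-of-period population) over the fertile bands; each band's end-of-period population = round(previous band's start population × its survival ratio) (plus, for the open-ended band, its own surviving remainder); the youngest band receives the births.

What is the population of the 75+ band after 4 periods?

14535

Period 1:
Births: 6700 × 0.066 = 442
15–29: 6400 × 0.969 = 6202
30–44: 6700 × 0.962 = 6445
45–59: 11800 × 0.942 = 11116
60–74: 7500 × 0.93 = 6975
75+: 9400 × 0.969 + 8200 × 0.525 = 9109 + 4305 = 13414
Giving 442 / 6202 / 6445 / 11116 / 6975 / 13414.
Period 2:
Births: 6202 × 0.066 = 409
15–29: 442 × 0.969 = 428
30–44: 6202 × 0.962 = 5966
45–59: 6445 × 0.942 = 6071
60–74: 11116 × 0.93 = 10338
75+: 6975 × 0.969 + 13414 × 0.525 = 6759 + 7042 = 13801
Giving 409 / 428 / 5966 / 6071 / 10338 / 13801.
Period 3:
Births: 428 × 0.066 = 28
15–29: 409 × 0.969 = 396
30–44: 428 × 0.962 = 412
45–59: 5966 × 0.942 = 5620
60–74: 6071 × 0.93 = 5646
75+: 10338 × 0.969 + 13801 × 0.525 = 10018 + 7246 = 17264
Giving 28 / 396 / 412 / 5620 / 5646 / 17264.
Period 4:
Births: 396 × 0.066 = 26
15–29: 28 × 0.969 = 27
30–44: 396 × 0.962 = 381
45–59: 412 × 0.942 = 388
60–74: 5620 × 0.93 = 5227
75+: 5646 × 0.969 + 17264 × 0.525 = 5471 + 9064 = 14535
Giving 26 / 27 / 381 / 388 / 5227 / 14535.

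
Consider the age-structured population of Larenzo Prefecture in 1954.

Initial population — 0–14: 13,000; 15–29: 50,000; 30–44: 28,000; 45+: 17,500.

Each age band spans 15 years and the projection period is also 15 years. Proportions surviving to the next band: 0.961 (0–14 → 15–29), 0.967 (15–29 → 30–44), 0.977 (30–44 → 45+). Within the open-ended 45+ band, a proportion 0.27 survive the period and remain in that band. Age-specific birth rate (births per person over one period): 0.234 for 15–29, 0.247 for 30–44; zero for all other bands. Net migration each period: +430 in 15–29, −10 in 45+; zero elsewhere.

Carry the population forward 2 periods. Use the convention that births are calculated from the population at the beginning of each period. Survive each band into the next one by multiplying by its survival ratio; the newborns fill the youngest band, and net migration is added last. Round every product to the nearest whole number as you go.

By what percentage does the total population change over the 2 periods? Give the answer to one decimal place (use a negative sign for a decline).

— Period 1 —
Births: 50000 × 0.234 = 11700  |  28000 × 0.247 = 6916 ⇒ total 18616
15–29: 13000 × 0.961 = 12493
30–44: 50000 × 0.967 = 48350
45+: 28000 × 0.977 + 17500 × 0.27 = 27356 + 4725 = 32081
Net migration: 15–29 + 430 → 12923; 45+ − 10 → 32071
→ [18616, 12923, 48350, 32071]
— Period 2 —
Births: 12923 × 0.234 = 3024  |  48350 × 0.247 = 11942 ⇒ total 14966
15–29: 18616 × 0.961 = 17890
30–44: 12923 × 0.967 = 12497
45+: 48350 × 0.977 + 32071 × 0.27 = 47238 + 8659 = 55897
Net migration: 15–29 + 430 → 18320; 45+ − 10 → 55887
→ [14966, 18320, 12497, 55887]
Total: 108500 → 101670; change = -6830; percentage change = -6.3%

-6.3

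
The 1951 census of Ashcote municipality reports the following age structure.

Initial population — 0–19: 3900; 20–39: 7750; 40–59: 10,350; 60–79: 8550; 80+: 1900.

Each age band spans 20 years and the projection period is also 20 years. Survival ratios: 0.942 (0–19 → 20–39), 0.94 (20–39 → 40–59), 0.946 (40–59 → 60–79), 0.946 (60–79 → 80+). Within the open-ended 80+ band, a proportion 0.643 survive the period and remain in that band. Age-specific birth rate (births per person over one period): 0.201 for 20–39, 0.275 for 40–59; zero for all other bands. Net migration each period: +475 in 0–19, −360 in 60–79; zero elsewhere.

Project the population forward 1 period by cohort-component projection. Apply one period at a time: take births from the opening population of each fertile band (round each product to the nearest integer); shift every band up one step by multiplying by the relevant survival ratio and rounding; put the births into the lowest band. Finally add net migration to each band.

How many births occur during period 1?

4404

Call the groups 1 to 5, youngest first.
— Period 1 —
Births: 7750 × 0.201 = 1558  |  10350 × 0.275 = 2846 → total 4404
Group 2: 3900 × 0.942 = 3674
Group 3: 7750 × 0.94 = 7285
Group 4: 10350 × 0.946 = 9791
Group 5: 8550 × 0.946 + 1900 × 0.643 = 8088 + 1222 = 9310
Net migration: Group 1 + 475 → 4879; Group 4 − 360 → 9431
Giving 4879 / 3674 / 7285 / 9431 / 9310.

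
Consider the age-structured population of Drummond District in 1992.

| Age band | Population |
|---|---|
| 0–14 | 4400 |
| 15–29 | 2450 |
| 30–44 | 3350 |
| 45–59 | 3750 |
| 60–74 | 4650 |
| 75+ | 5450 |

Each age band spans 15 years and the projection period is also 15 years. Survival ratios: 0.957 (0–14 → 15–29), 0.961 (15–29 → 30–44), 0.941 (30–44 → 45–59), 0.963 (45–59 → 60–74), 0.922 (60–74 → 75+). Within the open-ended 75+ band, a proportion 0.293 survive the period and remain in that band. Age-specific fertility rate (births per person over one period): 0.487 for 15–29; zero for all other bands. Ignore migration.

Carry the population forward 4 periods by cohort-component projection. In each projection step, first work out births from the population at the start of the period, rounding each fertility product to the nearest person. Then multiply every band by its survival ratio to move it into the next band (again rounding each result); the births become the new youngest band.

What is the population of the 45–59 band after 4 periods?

1032

Call the groups 1 to 6, youngest first.
Period 1:
Births: 2450 × 0.487 = 1193
Group 2: 4400 × 0.957 = 4211
Group 3: 2450 × 0.961 = 2354
Group 4: 3350 × 0.941 = 3152
Group 5: 3750 × 0.963 = 3611
Group 6: 4650 × 0.922 + 5450 × 0.293 = 4287 + 1597 = 5884
Population now: 0–14=1193, 15–29=4211, 30–44=2354, 45–59=3152, 60–74=3611, 75+=5884
Period 2:
Births: 4211 × 0.487 = 2051
Group 2: 1193 × 0.957 = 1142
Group 3: 4211 × 0.961 = 4047
Group 4: 2354 × 0.941 = 2215
Group 5: 3152 × 0.963 = 3035
Group 6: 3611 × 0.922 + 5884 × 0.293 = 3329 + 1724 = 5053
Population now: 0–14=2051, 15–29=1142, 30–44=4047, 45–59=2215, 60–74=3035, 75+=5053
Period 3:
Births: 1142 × 0.487 = 556
Group 2: 2051 × 0.957 = 1963
Group 3: 1142 × 0.961 = 1097
Group 4: 4047 × 0.941 = 3808
Group 5: 2215 × 0.963 = 2133
Group 6: 3035 × 0.922 + 5053 × 0.293 = 2798 + 1481 = 4279
Population now: 0–14=556, 15–29=1963, 30–44=1097, 45–59=3808, 60–74=2133, 75+=4279
Period 4:
Births: 1963 × 0.487 = 956
Group 2: 556 × 0.957 = 532
Group 3: 1963 × 0.961 = 1886
Group 4: 1097 × 0.941 = 1032
Group 5: 3808 × 0.963 = 3667
Group 6: 2133 × 0.922 + 4279 × 0.293 = 1967 + 1254 = 3221
Population now: 0–14=956, 15–29=532, 30–44=1886, 45–59=1032, 60–74=3667, 75+=3221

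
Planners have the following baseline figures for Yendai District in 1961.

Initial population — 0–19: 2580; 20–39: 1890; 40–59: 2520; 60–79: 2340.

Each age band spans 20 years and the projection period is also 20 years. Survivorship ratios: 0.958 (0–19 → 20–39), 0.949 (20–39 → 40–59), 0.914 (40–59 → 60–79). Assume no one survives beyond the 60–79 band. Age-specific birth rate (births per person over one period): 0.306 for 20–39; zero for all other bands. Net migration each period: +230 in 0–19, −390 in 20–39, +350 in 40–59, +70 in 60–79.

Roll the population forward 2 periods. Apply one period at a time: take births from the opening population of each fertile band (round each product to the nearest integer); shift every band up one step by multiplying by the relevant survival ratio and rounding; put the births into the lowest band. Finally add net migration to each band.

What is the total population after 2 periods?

Numbering the groups 1..4 from youngest to oldest:
After projecting period 1:
Births: 1890 * 0.306 = 578
Group 2: 2580 * 0.958 = 2472
Group 3: 1890 * 0.949 = 1794
Group 4: 2520 * 0.914 = 2303
Net migration: Group 1 + 230 → 808; Group 2 − 390 → 2082; Group 3 + 350 → 2144; Group 4 + 70 → 2373
End of period: [808, 2082, 2144, 2373]
After projecting period 2:
Births: 2082 * 0.306 = 637
Group 2: 808 * 0.958 = 774
Group 3: 2082 * 0.949 = 1976
Group 4: 2144 * 0.914 = 1960
Net migration: Group 1 + 230 → 867; Group 2 − 390 → 384; Group 3 + 350 → 2326; Group 4 + 70 → 2030
End of period: [867, 384, 2326, 2030]
Total after period 2: 867 + 384 + 2326 + 2030 = 5607

5607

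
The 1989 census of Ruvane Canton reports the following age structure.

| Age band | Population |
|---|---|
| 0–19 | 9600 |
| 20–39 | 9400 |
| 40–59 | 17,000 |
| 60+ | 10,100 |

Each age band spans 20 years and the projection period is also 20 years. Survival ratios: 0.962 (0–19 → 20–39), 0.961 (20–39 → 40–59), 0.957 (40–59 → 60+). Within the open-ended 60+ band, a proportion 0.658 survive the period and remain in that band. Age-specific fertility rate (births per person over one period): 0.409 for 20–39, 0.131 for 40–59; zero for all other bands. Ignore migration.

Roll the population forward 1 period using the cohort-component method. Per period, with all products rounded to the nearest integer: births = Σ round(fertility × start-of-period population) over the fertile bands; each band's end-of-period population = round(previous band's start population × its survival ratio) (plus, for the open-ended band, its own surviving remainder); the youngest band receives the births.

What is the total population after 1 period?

47255

(Bands numbered youngest = 1 to oldest = 4.)
Period 1:
Births: 9400 × 0.409 = 3845  |  17000 × 0.131 = 2227 → total 6072
Band 2: 9600 × 0.962 = 9235
Band 3: 9400 × 0.961 = 9033
Band 4: 17000 × 0.957 + 10100 × 0.658 = 16269 + 6646 = 22915
Population now: 0–19=6072, 20–39=9235, 40–59=9033, 60+=22915
Total after period 1: 6072 + 9235 + 9033 + 22915 = 47255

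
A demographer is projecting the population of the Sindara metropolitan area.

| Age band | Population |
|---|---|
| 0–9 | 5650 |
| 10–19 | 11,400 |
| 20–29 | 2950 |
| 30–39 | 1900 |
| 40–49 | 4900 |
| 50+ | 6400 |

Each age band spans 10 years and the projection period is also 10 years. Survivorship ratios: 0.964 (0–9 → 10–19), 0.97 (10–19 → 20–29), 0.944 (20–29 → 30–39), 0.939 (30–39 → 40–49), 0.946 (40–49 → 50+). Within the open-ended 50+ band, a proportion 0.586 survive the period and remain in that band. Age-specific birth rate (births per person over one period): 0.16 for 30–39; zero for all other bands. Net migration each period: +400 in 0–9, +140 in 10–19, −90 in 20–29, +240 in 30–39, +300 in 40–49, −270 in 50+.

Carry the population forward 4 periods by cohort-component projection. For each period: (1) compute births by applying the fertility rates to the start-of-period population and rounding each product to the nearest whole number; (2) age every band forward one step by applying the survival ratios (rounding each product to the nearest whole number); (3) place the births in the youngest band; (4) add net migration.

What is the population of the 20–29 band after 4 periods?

872

Call the bands 1 to 6, youngest first.
— Period 1 —
Births: 1900 * 0.16 = 304
Band 2: 5650 * 0.964 = 5447
Band 3: 11400 * 0.97 = 11058
Band 4: 2950 * 0.944 = 2785
Band 5: 1900 * 0.939 = 1784
Band 6: 4900 * 0.946 + 6400 * 0.586 = 4635 + 3750 = 8385
Net migration: Band 1 + 400 → 704; Band 2 + 140 → 5587; Band 3 − 90 → 10968; Band 4 + 240 → 3025; Band 5 + 300 → 2084; Band 6 − 270 → 8115
Population now: 0–9=704, 10–19=5587, 20–29=10968, 30–39=3025, 40–49=2084, 50+=8115
— Period 2 —
Births: 3025 * 0.16 = 484
Band 2: 704 * 0.964 = 679
Band 3: 5587 * 0.97 = 5419
Band 4: 10968 * 0.944 = 10354
Band 5: 3025 * 0.939 = 2840
Band 6: 2084 * 0.946 + 8115 * 0.586 = 1971 + 4755 = 6726
Net migration: Band 1 + 400 → 884; Band 2 + 140 → 819; Band 3 − 90 → 5329; Band 4 + 240 → 10594; Band 5 + 300 → 3140; Band 6 − 270 → 6456
Population now: 0–9=884, 10–19=819, 20–29=5329, 30–39=10594, 40–49=3140, 50+=6456
— Period 3 —
Births: 10594 * 0.16 = 1695
Band 2: 884 * 0.964 = 852
Band 3: 819 * 0.97 = 794
Band 4: 5329 * 0.944 = 5031
Band 5: 10594 * 0.939 = 9948
Band 6: 3140 * 0.946 + 6456 * 0.586 = 2970 + 3783 = 6753
Net migration: Band 1 + 400 → 2095; Band 2 + 140 → 992; Band 3 − 90 → 704; Band 4 + 240 → 5271; Band 5 + 300 → 10248; Band 6 − 270 → 6483
Population now: 0–9=2095, 10–19=992, 20–29=704, 30–39=5271, 40–49=10248, 50+=6483
— Period 4 —
Births: 5271 * 0.16 = 843
Band 2: 2095 * 0.964 = 2020
Band 3: 992 * 0.97 = 962
Band 4: 704 * 0.944 = 665
Band 5: 5271 * 0.939 = 4949
Band 6: 10248 * 0.946 + 6483 * 0.586 = 9695 + 3799 = 13494
Net migration: Band 1 + 400 → 1243; Band 2 + 140 → 2160; Band 3 − 90 → 872; Band 4 + 240 → 905; Band 5 + 300 → 5249; Band 6 − 270 → 13224
Population now: 0–9=1243, 10–19=2160, 20–29=872, 30–39=905, 40–49=5249, 50+=13224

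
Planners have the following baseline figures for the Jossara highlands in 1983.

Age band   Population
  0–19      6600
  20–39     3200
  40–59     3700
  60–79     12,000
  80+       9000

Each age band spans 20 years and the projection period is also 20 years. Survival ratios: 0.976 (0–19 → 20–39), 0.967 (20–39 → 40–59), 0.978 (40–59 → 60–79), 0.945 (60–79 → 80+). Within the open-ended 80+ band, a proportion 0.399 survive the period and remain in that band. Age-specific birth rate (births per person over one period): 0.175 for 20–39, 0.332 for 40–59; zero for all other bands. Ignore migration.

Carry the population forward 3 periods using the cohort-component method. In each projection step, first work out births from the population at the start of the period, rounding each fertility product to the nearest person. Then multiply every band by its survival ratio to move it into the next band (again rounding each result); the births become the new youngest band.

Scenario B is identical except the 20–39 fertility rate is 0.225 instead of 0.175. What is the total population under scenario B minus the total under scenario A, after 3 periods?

Let band 1 be 0–19 through band 5 = 80+.
Period 1.
Births: 3200 × 0.175 = 560 ; 3700 × 0.332 = 1228 → 1788
Band 2: 6600 × 0.976 = 6442
Band 3: 3200 × 0.967 = 3094
Band 4: 3700 × 0.978 = 3619
Band 5: 12000 × 0.945 + 9000 × 0.399 = 11340 + 3591 = 14931
→ [1788, 6442, 3094, 3619, 14931]
Period 2.
Births: 6442 × 0.175 = 1127 ; 3094 × 0.332 = 1027 → 2154
Band 2: 1788 × 0.976 = 1745
Band 3: 6442 × 0.967 = 6229
Band 4: 3094 × 0.978 = 3026
Band 5: 3619 × 0.945 + 14931 × 0.399 = 3420 + 5957 = 9377
→ [2154, 1745, 6229, 3026, 9377]
Period 3.
Births: 1745 × 0.175 = 305 ; 6229 × 0.332 = 2068 → 2373
Band 2: 2154 × 0.976 = 2102
Band 3: 1745 × 0.967 = 1687
Band 4: 6229 × 0.978 = 6092
Band 5: 3026 × 0.945 + 9377 × 0.399 = 2860 + 3741 = 6601
→ [2373, 2102, 1687, 6092, 6601]
Scenario A total after 3 periods: 18855
Scenario B projection —
Period 1.
Births: 3200 × 0.225 = 720 ; 3700 × 0.332 = 1228 → 1948
Band 2: 6600 × 0.976 = 6442
Band 3: 3200 × 0.967 = 3094
Band 4: 3700 × 0.978 = 3619
Band 5: 12000 × 0.945 + 9000 × 0.399 = 11340 + 3591 = 14931
→ [1948, 6442, 3094, 3619, 14931]
Period 2.
Births: 6442 × 0.225 = 1449 ; 3094 × 0.332 = 1027 → 2476
Band 2: 1948 × 0.976 = 1901
Band 3: 6442 × 0.967 = 6229
Band 4: 3094 × 0.978 = 3026
Band 5: 3619 × 0.945 + 14931 × 0.399 = 3420 + 5957 = 9377
→ [2476, 1901, 6229, 3026, 9377]
Period 3.
Births: 1901 × 0.225 = 428 ; 6229 × 0.332 = 2068 → 2496
Band 2: 2476 × 0.976 = 2417
Band 3: 1901 × 0.967 = 1838
Band 4: 6229 × 0.978 = 6092
Band 5: 3026 × 0.945 + 9377 × 0.399 = 2860 + 3741 = 6601
→ [2496, 2417, 1838, 6092, 6601]
Scenario B total after 3 periods: 19444
Difference B − A = 19444 − 18855 = 589

589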